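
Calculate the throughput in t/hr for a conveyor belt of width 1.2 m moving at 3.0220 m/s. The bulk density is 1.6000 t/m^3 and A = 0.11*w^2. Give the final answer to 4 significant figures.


A = 0.11 * 1.2^2 = 0.1584 m^2
C = 0.1584 * 3.0220 * 1.6000 * 3600
C = 2757 t/hr


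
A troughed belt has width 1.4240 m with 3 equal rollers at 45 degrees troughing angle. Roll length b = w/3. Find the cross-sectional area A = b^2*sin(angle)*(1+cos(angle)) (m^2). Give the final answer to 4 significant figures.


b = 1.4240/3 = 0.474667 m
A = 0.474667^2 * sin(45 deg) * (1 + cos(45 deg))
A = 0.2720 m^2


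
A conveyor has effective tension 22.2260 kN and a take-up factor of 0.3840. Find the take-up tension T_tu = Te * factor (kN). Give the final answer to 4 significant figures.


T_tu = 22.2260 * 0.3840
T_tu = 8.535 kN


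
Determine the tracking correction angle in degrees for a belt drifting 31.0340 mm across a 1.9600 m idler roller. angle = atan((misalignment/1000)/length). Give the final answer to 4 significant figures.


misalign_m = 31.0340 / 1000 = 0.031034 m
angle = atan(0.031034 / 1.9600)
angle = 0.9071 deg


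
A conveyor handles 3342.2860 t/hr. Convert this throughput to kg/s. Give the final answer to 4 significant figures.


m_dot = 3342.2860 * 1000 / 3600
m_dot = 928.4 kg/s


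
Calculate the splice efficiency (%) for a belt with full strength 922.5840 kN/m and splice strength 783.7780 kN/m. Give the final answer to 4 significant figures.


Eff = 783.7780 / 922.5840 * 100
Eff = 84.95 %


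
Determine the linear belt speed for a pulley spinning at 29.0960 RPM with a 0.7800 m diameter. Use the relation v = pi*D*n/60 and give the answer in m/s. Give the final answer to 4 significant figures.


v = pi * 0.7800 * 29.0960 / 60
v = 1.188 m/s


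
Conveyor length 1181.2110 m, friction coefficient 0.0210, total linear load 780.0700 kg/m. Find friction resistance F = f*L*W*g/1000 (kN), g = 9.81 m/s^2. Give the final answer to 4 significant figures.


F = 0.0210 * 1181.2110 * 780.0700 * 9.81 / 1000
F = 189.8 kN


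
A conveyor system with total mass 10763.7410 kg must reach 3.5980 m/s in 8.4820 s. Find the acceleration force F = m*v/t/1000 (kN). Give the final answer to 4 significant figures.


F = 10763.7410 * 3.5980 / 8.4820 / 1000
F = 4.566 kN


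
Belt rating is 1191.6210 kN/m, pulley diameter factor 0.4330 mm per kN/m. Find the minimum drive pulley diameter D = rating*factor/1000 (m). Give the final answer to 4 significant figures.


D = 1191.6210 * 0.4330 / 1000
D = 0.5160 m


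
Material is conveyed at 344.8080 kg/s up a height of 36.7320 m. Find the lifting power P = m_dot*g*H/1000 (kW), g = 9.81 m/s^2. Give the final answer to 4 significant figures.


P = 344.8080 * 9.81 * 36.7320 / 1000
P = 124.2 kW


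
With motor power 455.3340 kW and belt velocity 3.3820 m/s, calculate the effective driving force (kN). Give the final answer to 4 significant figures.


Te = P / v = 455.3340 / 3.3820
Te = 134.6 kN


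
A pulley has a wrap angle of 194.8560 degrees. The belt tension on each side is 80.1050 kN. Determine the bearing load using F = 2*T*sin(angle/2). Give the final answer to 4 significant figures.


F = 2 * 80.1050 * sin(194.8560/2 deg)
F = 158.9 kN


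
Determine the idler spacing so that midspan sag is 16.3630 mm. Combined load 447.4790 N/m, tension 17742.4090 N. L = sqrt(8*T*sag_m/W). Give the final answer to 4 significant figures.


sag = 16.3630/1000 = 0.016363 m
L = sqrt(8 * 17742.4090 * 0.016363 / 447.4790)
L = 2.278 m


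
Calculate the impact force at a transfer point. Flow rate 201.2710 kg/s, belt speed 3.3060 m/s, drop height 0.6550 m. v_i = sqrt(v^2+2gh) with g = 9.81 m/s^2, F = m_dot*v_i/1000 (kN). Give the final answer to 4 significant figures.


v_i = sqrt(3.3060^2 + 2*9.81*0.6550) = 4.87655 m/s
F = 201.2710 * 4.87655 / 1000
F = 0.9815 kN


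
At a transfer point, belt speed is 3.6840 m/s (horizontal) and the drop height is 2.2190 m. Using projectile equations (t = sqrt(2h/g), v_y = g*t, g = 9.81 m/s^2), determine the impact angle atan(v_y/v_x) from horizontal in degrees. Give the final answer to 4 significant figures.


t = sqrt(2*2.2190/9.81) = 0.672604 s
v_y = 9.81 * 0.672604 = 6.59825 m/s
angle = atan(6.59825 / 3.6840) = 60.82 deg


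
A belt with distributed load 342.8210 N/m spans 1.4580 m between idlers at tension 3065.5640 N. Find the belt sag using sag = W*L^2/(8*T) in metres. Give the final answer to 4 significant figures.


sag = 342.8210 * 1.4580^2 / (8 * 3065.5640)
sag = 0.02972 m


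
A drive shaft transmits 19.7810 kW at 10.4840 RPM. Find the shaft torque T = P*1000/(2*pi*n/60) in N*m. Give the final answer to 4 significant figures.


omega = 2*pi*10.4840/60 = 1.09788 rad/s
T = 19.7810*1000 / 1.09788
T = 18020 N*m


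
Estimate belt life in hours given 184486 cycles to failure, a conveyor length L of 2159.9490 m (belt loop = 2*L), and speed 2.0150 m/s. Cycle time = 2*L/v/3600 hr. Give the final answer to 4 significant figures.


cycle_time = 2 * 2159.9490 / 2.0150 / 3600 = 0.595519 hr
life = 184486 * 0.595519 = 109900 hours


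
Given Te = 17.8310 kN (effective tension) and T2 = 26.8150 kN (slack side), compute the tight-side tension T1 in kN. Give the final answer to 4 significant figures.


T1 = Te + T2 = 17.8310 + 26.8150
T1 = 44.65 kN


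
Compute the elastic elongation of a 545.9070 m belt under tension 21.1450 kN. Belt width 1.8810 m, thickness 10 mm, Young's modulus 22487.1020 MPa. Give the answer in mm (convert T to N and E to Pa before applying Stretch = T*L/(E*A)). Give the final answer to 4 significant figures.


A = 1.8810 * 0.01 = 0.01881 m^2
Stretch = 21.1450*1000 * 545.9070 / (22487.1020e6 * 0.01881) * 1000
Stretch = 27.29 mm


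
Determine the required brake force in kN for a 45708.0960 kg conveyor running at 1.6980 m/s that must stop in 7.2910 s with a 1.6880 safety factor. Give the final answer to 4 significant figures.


F = 45708.0960 * 1.6980 / 7.2910 * 1.6880 / 1000
F = 17.97 kN


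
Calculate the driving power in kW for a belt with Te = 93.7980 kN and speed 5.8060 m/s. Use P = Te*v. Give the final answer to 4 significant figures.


P = Te * v = 93.7980 * 5.8060
P = 544.6 kW


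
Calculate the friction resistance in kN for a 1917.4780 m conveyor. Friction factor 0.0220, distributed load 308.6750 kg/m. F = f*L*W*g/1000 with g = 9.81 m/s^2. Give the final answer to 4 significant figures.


F = 0.0220 * 1917.4780 * 308.6750 * 9.81 / 1000
F = 127.7 kN


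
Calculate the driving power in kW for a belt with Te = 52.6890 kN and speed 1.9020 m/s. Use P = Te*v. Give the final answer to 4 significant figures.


P = Te * v = 52.6890 * 1.9020
P = 100.2 kW


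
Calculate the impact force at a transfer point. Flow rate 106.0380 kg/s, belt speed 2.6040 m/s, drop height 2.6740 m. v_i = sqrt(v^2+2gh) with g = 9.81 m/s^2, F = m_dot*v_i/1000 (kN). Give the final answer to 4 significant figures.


v_i = sqrt(2.6040^2 + 2*9.81*2.6740) = 7.69706 m/s
F = 106.0380 * 7.69706 / 1000
F = 0.8162 kN


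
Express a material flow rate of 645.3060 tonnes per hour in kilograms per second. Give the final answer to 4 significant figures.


m_dot = 645.3060 * 1000 / 3600
m_dot = 179.3 kg/s


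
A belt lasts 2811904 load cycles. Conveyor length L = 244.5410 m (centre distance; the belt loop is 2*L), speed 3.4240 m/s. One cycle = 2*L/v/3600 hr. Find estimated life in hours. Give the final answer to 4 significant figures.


cycle_time = 2 * 244.5410 / 3.4240 / 3600 = 0.0396776 hr
life = 2811904 * 0.0396776 = 111600 hours


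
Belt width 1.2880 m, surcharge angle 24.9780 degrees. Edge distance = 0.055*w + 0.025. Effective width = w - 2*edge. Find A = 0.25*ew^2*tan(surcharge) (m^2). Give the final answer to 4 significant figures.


edge = 0.055*1.2880 + 0.025 = 0.09584 m
ew = 1.2880 - 2*0.09584 = 1.09632 m
A = 0.25 * 1.09632^2 * tan(24.9780 deg)
A = 0.1400 m^2


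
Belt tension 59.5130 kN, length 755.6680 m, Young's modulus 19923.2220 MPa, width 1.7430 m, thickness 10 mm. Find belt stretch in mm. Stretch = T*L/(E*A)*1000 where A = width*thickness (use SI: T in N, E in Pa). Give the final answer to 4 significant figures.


A = 1.7430 * 0.01 = 0.01743 m^2
Stretch = 59.5130*1000 * 755.6680 / (19923.2220e6 * 0.01743) * 1000
Stretch = 129.5 mm


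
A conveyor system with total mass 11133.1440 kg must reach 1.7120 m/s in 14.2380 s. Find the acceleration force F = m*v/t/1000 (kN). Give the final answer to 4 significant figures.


F = 11133.1440 * 1.7120 / 14.2380 / 1000
F = 1.339 kN


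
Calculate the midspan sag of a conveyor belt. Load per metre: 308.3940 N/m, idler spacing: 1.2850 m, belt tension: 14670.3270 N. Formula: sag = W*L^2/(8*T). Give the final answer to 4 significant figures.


sag = 308.3940 * 1.2850^2 / (8 * 14670.3270)
sag = 0.004339 m


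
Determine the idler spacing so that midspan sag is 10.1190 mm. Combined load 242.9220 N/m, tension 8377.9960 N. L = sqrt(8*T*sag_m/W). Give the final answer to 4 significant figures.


sag = 10.1190/1000 = 0.010119 m
L = sqrt(8 * 8377.9960 * 0.010119 / 242.9220)
L = 1.671 m


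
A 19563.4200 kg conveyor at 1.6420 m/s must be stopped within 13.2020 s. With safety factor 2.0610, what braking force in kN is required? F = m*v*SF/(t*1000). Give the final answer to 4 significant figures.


F = 19563.4200 * 1.6420 / 13.2020 * 2.0610 / 1000
F = 5.015 kN


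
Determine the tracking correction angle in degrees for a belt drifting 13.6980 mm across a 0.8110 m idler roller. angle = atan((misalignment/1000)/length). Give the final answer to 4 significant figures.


misalign_m = 13.6980 / 1000 = 0.013698 m
angle = atan(0.013698 / 0.8110)
angle = 0.9676 deg


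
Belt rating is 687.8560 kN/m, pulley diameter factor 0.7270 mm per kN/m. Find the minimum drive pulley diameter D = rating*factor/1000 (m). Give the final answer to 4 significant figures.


D = 687.8560 * 0.7270 / 1000
D = 0.5001 m


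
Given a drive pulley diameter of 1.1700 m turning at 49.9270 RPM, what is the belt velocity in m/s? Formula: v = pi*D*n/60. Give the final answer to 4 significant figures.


v = pi * 1.1700 * 49.9270 / 60
v = 3.059 m/s


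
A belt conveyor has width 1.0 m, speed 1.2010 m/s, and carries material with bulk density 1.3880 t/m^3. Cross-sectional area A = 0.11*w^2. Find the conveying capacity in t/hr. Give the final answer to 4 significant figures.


A = 0.11 * 1.0^2 = 0.11 m^2
C = 0.11 * 1.2010 * 1.3880 * 3600
C = 660.1 t/hr


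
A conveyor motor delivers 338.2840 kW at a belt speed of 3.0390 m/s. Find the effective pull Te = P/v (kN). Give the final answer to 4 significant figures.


Te = P / v = 338.2840 / 3.0390
Te = 111.3 kN


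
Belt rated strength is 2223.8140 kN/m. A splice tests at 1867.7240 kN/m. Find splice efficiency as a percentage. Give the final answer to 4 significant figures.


Eff = 1867.7240 / 2223.8140 * 100
Eff = 83.99 %


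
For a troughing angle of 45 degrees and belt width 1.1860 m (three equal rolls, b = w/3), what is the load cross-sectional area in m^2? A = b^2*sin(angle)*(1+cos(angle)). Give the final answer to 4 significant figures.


b = 1.1860/3 = 0.395333 m
A = 0.395333^2 * sin(45 deg) * (1 + cos(45 deg))
A = 0.1887 m^2


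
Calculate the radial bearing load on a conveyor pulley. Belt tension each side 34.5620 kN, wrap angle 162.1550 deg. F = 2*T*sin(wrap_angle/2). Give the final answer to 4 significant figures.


F = 2 * 34.5620 * sin(162.1550/2 deg)
F = 68.29 kN


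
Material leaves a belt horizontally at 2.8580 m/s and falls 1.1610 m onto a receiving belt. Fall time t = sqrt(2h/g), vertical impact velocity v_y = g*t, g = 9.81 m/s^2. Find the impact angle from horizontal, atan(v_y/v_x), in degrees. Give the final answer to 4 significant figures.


t = sqrt(2*1.1610/9.81) = 0.486515 s
v_y = 9.81 * 0.486515 = 4.77271 m/s
angle = atan(4.77271 / 2.8580) = 59.09 deg


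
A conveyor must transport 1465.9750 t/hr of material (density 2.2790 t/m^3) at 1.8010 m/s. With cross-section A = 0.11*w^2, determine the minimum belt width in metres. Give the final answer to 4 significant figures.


A_req = 1465.9750 / (1.8010 * 2.2790 * 3600) = 0.0992124 m^2
w = sqrt(0.0992124 / 0.11)
w = 0.9497 m


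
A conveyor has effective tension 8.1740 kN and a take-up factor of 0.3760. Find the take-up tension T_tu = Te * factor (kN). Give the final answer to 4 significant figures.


T_tu = 8.1740 * 0.3760
T_tu = 3.073 kN


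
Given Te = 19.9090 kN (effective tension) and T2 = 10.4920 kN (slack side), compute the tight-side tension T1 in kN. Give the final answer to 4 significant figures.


T1 = Te + T2 = 19.9090 + 10.4920
T1 = 30.40 kN


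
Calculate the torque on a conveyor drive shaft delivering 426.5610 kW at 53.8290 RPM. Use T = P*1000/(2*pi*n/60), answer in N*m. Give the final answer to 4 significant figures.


omega = 2*pi*53.8290/60 = 5.63696 rad/s
T = 426.5610*1000 / 5.63696
T = 75670 N*m


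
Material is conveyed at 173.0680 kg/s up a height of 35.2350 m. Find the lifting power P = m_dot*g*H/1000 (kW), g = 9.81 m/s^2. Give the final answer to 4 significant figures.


P = 173.0680 * 9.81 * 35.2350 / 1000
P = 59.82 kW


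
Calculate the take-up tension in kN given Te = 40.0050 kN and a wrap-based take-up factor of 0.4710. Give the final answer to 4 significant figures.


T_tu = 40.0050 * 0.4710
T_tu = 18.84 kN


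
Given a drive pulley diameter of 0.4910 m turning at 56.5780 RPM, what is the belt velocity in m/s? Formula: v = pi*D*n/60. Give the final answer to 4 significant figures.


v = pi * 0.4910 * 56.5780 / 60
v = 1.455 m/s


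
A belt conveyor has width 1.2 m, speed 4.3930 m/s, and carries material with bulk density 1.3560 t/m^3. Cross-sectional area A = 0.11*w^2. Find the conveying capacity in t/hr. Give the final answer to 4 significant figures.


A = 0.11 * 1.2^2 = 0.1584 m^2
C = 0.1584 * 4.3930 * 1.3560 * 3600
C = 3397 t/hr


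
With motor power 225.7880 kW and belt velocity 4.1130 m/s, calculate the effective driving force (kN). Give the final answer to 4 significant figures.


Te = P / v = 225.7880 / 4.1130
Te = 54.90 kN


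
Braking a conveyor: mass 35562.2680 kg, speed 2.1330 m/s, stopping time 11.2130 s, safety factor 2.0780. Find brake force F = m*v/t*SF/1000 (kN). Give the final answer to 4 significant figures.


F = 35562.2680 * 2.1330 / 11.2130 * 2.0780 / 1000
F = 14.06 kN


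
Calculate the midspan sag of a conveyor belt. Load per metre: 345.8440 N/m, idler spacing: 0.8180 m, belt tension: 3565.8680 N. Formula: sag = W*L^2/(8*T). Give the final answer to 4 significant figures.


sag = 345.8440 * 0.8180^2 / (8 * 3565.8680)
sag = 0.008112 m


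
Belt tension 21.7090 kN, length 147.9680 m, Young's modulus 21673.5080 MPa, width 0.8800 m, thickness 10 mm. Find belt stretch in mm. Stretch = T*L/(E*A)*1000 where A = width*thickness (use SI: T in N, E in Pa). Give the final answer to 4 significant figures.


A = 0.8800 * 0.01 = 0.00880 m^2
Stretch = 21.7090*1000 * 147.9680 / (21673.5080e6 * 0.00880) * 1000
Stretch = 16.84 mm


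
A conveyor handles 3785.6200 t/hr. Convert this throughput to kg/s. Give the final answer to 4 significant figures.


m_dot = 3785.6200 * 1000 / 3600
m_dot = 1052 kg/s


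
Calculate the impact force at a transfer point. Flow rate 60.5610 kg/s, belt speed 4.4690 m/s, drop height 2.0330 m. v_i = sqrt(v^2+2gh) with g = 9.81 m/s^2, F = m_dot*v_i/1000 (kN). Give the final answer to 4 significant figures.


v_i = sqrt(4.4690^2 + 2*9.81*2.0330) = 7.73689 m/s
F = 60.5610 * 7.73689 / 1000
F = 0.4686 kN


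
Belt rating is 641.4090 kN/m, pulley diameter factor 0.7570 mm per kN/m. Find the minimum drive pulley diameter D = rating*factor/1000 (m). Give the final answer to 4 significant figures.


D = 641.4090 * 0.7570 / 1000
D = 0.4855 m


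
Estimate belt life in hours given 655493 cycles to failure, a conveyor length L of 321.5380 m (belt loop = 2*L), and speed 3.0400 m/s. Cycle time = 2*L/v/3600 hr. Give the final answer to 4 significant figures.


cycle_time = 2 * 321.5380 / 3.0400 / 3600 = 0.0587606 hr
life = 655493 * 0.0587606 = 38520 hours


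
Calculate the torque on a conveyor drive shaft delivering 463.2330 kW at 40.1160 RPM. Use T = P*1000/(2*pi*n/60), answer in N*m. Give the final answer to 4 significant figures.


omega = 2*pi*40.1160/60 = 4.20094 rad/s
T = 463.2330*1000 / 4.20094
T = 110300 N*m


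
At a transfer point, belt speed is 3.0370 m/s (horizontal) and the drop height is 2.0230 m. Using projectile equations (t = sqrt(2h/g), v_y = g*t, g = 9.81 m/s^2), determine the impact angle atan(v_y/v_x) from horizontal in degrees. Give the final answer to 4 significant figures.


t = sqrt(2*2.0230/9.81) = 0.642212 s
v_y = 9.81 * 0.642212 = 6.3001 m/s
angle = atan(6.3001 / 3.0370) = 64.26 deg


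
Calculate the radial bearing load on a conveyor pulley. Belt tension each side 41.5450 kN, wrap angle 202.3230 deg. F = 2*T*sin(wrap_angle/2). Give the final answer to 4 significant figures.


F = 2 * 41.5450 * sin(202.3230/2 deg)
F = 81.52 kN


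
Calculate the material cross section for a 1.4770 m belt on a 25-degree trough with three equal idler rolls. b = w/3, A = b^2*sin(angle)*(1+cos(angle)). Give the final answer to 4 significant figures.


b = 1.4770/3 = 0.492333 m
A = 0.492333^2 * sin(25 deg) * (1 + cos(25 deg))
A = 0.1953 m^2


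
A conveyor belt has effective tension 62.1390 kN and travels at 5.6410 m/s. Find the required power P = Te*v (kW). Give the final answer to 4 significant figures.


P = Te * v = 62.1390 * 5.6410
P = 350.5 kW


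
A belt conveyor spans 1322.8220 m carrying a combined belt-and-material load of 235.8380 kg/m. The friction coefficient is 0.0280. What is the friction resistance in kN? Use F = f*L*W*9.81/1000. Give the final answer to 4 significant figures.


F = 0.0280 * 1322.8220 * 235.8380 * 9.81 / 1000
F = 85.69 kN


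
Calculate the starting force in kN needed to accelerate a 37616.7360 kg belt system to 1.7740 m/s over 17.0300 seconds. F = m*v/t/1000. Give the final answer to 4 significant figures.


F = 37616.7360 * 1.7740 / 17.0300 / 1000
F = 3.919 kN


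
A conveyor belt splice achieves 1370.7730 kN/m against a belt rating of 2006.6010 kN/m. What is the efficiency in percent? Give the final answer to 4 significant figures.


Eff = 1370.7730 / 2006.6010 * 100
Eff = 68.31 %


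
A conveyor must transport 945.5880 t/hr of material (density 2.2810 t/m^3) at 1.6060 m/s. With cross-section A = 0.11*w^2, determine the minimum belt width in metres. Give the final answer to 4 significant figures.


A_req = 945.5880 / (1.6060 * 2.2810 * 3600) = 0.0717016 m^2
w = sqrt(0.0717016 / 0.11)
w = 0.8074 m


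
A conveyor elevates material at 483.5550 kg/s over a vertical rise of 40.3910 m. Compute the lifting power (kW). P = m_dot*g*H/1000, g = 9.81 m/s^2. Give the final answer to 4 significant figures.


P = 483.5550 * 9.81 * 40.3910 / 1000
P = 191.6 kW


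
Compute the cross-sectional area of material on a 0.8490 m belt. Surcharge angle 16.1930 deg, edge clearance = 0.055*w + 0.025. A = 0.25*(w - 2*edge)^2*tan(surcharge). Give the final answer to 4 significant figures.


edge = 0.055*0.8490 + 0.025 = 0.071695 m
ew = 0.8490 - 2*0.071695 = 0.70561 m
A = 0.25 * 0.70561^2 * tan(16.1930 deg)
A = 0.03615 m^2


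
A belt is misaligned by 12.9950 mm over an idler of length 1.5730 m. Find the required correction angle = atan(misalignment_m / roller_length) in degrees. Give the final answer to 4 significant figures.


misalign_m = 12.9950 / 1000 = 0.012995 m
angle = atan(0.012995 / 1.5730)
angle = 0.4733 deg


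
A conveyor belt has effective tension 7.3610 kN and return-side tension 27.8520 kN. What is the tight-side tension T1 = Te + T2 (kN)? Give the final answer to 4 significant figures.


T1 = Te + T2 = 7.3610 + 27.8520
T1 = 35.21 kN


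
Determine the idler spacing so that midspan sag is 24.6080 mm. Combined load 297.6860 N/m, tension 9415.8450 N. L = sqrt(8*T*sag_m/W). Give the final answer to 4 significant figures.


sag = 24.6080/1000 = 0.024608 m
L = sqrt(8 * 9415.8450 * 0.024608 / 297.6860)
L = 2.495 m


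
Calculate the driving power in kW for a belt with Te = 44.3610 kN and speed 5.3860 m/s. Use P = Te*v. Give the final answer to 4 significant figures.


P = Te * v = 44.3610 * 5.3860
P = 238.9 kW


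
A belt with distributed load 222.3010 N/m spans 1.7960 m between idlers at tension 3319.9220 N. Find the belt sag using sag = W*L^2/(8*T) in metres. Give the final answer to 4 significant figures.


sag = 222.3010 * 1.7960^2 / (8 * 3319.9220)
sag = 0.02700 m


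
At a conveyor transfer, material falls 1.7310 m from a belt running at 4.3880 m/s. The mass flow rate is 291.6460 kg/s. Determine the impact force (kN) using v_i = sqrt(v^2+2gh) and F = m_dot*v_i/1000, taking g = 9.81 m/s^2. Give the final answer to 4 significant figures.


v_i = sqrt(4.3880^2 + 2*9.81*1.7310) = 7.29498 m/s
F = 291.6460 * 7.29498 / 1000
F = 2.128 kN


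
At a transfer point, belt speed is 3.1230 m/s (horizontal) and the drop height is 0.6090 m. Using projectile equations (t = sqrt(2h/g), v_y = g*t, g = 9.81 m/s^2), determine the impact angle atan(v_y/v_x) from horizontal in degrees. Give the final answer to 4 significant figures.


t = sqrt(2*0.6090/9.81) = 0.352362 s
v_y = 9.81 * 0.352362 = 3.45667 m/s
angle = atan(3.45667 / 3.1230) = 47.90 deg


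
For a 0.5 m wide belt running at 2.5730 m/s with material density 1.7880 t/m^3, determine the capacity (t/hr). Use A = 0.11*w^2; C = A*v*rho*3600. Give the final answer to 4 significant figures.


A = 0.11 * 0.5^2 = 0.0275 m^2
C = 0.0275 * 2.5730 * 1.7880 * 3600
C = 455.5 t/hr


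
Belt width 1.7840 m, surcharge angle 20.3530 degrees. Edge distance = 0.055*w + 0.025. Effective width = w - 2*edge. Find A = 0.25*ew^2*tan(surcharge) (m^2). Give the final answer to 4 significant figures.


edge = 0.055*1.7840 + 0.025 = 0.12312 m
ew = 1.7840 - 2*0.12312 = 1.53776 m
A = 0.25 * 1.53776^2 * tan(20.3530 deg)
A = 0.2193 m^2


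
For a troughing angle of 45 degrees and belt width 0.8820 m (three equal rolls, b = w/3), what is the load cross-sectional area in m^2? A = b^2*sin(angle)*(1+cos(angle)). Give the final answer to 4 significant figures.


b = 0.8820/3 = 0.294 m
A = 0.294^2 * sin(45 deg) * (1 + cos(45 deg))
A = 0.1043 m^2


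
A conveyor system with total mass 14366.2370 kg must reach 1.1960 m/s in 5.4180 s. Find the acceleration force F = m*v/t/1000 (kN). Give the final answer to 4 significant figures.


F = 14366.2370 * 1.1960 / 5.4180 / 1000
F = 3.171 kN


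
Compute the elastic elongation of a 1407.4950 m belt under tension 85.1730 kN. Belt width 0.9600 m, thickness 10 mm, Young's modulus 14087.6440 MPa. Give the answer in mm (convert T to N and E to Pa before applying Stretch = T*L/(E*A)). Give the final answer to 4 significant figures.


A = 0.9600 * 0.01 = 0.00960 m^2
Stretch = 85.1730*1000 * 1407.4950 / (14087.6440e6 * 0.00960) * 1000
Stretch = 886.4 mm


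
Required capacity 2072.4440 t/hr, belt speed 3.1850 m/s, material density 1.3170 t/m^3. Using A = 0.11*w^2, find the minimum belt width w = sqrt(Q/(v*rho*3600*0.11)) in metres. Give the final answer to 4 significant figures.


A_req = 2072.4440 / (3.1850 * 1.3170 * 3600) = 0.137241 m^2
w = sqrt(0.137241 / 0.11)
w = 1.117 m


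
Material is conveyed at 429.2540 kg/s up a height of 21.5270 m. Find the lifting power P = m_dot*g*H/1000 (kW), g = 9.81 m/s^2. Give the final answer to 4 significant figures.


P = 429.2540 * 9.81 * 21.5270 / 1000
P = 90.65 kW


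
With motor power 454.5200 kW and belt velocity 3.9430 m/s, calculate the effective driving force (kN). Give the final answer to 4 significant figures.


Te = P / v = 454.5200 / 3.9430
Te = 115.3 kN


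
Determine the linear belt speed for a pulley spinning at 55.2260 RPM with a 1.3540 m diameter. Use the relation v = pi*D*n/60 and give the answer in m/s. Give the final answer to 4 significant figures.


v = pi * 1.3540 * 55.2260 / 60
v = 3.915 m/s


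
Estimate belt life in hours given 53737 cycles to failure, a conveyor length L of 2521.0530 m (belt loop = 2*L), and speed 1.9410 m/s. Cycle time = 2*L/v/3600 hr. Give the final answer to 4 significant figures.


cycle_time = 2 * 2521.0530 / 1.9410 / 3600 = 0.721579 hr
life = 53737 * 0.721579 = 38780 hours


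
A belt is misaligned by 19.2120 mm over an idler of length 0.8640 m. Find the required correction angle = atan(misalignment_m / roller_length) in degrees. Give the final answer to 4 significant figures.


misalign_m = 19.2120 / 1000 = 0.019212 m
angle = atan(0.019212 / 0.8640)
angle = 1.274 deg


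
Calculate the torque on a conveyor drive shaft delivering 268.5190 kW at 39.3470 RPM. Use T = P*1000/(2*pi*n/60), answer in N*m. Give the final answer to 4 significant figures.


omega = 2*pi*39.3470/60 = 4.12041 rad/s
T = 268.5190*1000 / 4.12041
T = 65170 N*m


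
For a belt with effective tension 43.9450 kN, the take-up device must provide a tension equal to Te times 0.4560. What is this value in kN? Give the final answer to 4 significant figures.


T_tu = 43.9450 * 0.4560
T_tu = 20.04 kN


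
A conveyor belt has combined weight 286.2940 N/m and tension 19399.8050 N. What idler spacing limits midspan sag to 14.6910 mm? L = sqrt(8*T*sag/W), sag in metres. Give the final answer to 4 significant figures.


sag = 14.6910/1000 = 0.014691 m
L = sqrt(8 * 19399.8050 * 0.014691 / 286.2940)
L = 2.822 m


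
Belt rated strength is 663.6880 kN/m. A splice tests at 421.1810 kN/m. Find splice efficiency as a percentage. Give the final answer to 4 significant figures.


Eff = 421.1810 / 663.6880 * 100
Eff = 63.46 %


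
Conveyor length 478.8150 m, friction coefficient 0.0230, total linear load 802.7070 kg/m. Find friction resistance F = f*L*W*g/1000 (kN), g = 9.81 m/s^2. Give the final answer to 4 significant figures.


F = 0.0230 * 478.8150 * 802.7070 * 9.81 / 1000
F = 86.72 kN


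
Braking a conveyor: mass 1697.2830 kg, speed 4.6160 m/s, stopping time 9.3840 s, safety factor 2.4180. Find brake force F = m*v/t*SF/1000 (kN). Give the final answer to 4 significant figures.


F = 1697.2830 * 4.6160 / 9.3840 * 2.4180 / 1000
F = 2.019 kN


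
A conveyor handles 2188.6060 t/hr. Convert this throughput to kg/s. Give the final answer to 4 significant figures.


m_dot = 2188.6060 * 1000 / 3600
m_dot = 607.9 kg/s


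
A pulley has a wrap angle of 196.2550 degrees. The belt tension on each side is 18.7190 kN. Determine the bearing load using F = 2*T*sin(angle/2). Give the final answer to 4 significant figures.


F = 2 * 18.7190 * sin(196.2550/2 deg)
F = 37.06 kN


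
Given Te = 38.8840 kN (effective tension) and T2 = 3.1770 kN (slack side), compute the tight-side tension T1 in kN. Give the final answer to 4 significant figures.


T1 = Te + T2 = 38.8840 + 3.1770
T1 = 42.06 kN


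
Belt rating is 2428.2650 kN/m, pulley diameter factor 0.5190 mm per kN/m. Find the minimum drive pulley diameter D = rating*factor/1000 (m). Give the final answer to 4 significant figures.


D = 2428.2650 * 0.5190 / 1000
D = 1.260 m


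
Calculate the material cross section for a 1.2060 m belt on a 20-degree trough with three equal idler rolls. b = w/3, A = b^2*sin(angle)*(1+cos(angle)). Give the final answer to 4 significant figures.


b = 1.2060/3 = 0.402 m
A = 0.402^2 * sin(20 deg) * (1 + cos(20 deg))
A = 0.1072 m^2


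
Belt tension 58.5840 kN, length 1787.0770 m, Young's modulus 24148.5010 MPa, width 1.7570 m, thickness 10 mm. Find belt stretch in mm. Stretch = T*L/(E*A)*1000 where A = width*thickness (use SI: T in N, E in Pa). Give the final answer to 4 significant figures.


A = 1.7570 * 0.01 = 0.01757 m^2
Stretch = 58.5840*1000 * 1787.0770 / (24148.5010e6 * 0.01757) * 1000
Stretch = 246.8 mm


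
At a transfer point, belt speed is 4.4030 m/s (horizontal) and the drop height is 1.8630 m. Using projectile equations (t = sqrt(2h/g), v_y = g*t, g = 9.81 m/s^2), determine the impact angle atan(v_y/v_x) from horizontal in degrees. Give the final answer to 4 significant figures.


t = sqrt(2*1.8630/9.81) = 0.616293 s
v_y = 9.81 * 0.616293 = 6.04583 m/s
angle = atan(6.04583 / 4.4030) = 53.94 deg


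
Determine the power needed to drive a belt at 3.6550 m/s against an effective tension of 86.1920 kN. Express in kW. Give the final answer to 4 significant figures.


P = Te * v = 86.1920 * 3.6550
P = 315.0 kW


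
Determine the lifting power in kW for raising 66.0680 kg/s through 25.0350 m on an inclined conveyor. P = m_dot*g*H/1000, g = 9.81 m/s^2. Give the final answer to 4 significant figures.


P = 66.0680 * 9.81 * 25.0350 / 1000
P = 16.23 kW


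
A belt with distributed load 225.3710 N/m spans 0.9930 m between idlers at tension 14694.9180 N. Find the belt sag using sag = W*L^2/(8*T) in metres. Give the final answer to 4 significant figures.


sag = 225.3710 * 0.9930^2 / (8 * 14694.9180)
sag = 0.001890 m


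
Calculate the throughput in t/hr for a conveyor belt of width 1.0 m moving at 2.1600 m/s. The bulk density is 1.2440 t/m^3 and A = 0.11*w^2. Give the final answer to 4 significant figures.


A = 0.11 * 1.0^2 = 0.11 m^2
C = 0.11 * 2.1600 * 1.2440 * 3600
C = 1064 t/hr


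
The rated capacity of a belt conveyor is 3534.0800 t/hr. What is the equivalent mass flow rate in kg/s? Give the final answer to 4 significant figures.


m_dot = 3534.0800 * 1000 / 3600
m_dot = 981.7 kg/s


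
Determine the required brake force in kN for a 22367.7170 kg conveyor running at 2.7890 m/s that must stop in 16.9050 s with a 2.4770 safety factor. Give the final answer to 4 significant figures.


F = 22367.7170 * 2.7890 / 16.9050 * 2.4770 / 1000
F = 9.141 kN


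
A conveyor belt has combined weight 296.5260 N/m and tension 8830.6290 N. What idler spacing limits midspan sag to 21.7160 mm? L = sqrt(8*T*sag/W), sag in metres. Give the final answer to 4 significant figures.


sag = 21.7160/1000 = 0.021716 m
L = sqrt(8 * 8830.6290 * 0.021716 / 296.5260)
L = 2.275 m


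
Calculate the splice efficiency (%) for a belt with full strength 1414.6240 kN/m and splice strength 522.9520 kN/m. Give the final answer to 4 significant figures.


Eff = 522.9520 / 1414.6240 * 100
Eff = 36.97 %


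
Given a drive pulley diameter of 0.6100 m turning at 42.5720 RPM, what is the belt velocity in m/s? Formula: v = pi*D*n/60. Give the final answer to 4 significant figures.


v = pi * 0.6100 * 42.5720 / 60
v = 1.360 m/s


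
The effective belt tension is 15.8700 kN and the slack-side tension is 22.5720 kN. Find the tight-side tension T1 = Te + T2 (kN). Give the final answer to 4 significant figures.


T1 = Te + T2 = 15.8700 + 22.5720
T1 = 38.44 kN


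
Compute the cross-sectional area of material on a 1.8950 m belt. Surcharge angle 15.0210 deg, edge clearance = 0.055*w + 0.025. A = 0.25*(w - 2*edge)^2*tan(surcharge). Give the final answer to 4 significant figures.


edge = 0.055*1.8950 + 0.025 = 0.129225 m
ew = 1.8950 - 2*0.129225 = 1.63655 m
A = 0.25 * 1.63655^2 * tan(15.0210 deg)
A = 0.1797 m^2


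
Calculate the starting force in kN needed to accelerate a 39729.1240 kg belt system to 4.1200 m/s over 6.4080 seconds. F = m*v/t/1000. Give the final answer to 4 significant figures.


F = 39729.1240 * 4.1200 / 6.4080 / 1000
F = 25.54 kN


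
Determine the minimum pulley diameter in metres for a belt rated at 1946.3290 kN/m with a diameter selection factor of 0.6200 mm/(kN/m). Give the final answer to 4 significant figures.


D = 1946.3290 * 0.6200 / 1000
D = 1.207 m


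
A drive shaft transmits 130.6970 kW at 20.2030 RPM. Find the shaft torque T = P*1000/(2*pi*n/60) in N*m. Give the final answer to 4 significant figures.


omega = 2*pi*20.2030/60 = 2.11565 rad/s
T = 130.6970*1000 / 2.11565
T = 61780 N*m


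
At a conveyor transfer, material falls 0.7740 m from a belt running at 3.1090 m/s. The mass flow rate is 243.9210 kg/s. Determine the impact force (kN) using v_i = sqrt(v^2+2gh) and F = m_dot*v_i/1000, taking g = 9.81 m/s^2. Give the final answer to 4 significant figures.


v_i = sqrt(3.1090^2 + 2*9.81*0.7740) = 4.98515 m/s
F = 243.9210 * 4.98515 / 1000
F = 1.216 kN


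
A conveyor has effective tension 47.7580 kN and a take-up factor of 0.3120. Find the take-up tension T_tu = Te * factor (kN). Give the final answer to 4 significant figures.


T_tu = 47.7580 * 0.3120
T_tu = 14.90 kN


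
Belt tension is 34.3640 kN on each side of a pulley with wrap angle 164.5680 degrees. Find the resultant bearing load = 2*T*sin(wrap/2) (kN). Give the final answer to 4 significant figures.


F = 2 * 34.3640 * sin(164.5680/2 deg)
F = 68.11 kN


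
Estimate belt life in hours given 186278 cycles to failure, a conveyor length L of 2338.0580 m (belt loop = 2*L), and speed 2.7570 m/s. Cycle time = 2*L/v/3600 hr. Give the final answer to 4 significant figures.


cycle_time = 2 * 2338.0580 / 2.7570 / 3600 = 0.471136 hr
life = 186278 * 0.471136 = 87760 hours


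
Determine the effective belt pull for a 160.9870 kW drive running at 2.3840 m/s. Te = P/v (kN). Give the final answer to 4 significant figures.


Te = P / v = 160.9870 / 2.3840
Te = 67.53 kN


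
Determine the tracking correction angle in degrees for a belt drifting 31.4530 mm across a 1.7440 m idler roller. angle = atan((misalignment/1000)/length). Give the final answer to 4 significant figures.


misalign_m = 31.4530 / 1000 = 0.031453 m
angle = atan(0.031453 / 1.7440)
angle = 1.033 deg


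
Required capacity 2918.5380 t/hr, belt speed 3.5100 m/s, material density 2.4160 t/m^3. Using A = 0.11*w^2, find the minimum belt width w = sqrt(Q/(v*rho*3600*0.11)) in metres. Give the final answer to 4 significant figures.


A_req = 2918.5380 / (3.5100 * 2.4160 * 3600) = 0.0956002 m^2
w = sqrt(0.0956002 / 0.11)
w = 0.9323 m


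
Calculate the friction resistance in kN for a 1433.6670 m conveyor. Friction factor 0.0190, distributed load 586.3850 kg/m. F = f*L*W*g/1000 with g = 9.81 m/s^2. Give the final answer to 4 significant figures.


F = 0.0190 * 1433.6670 * 586.3850 * 9.81 / 1000
F = 156.7 kN


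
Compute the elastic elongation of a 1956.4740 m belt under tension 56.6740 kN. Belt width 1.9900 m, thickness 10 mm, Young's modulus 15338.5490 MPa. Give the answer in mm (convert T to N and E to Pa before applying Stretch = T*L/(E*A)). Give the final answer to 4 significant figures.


A = 1.9900 * 0.01 = 0.01990 m^2
Stretch = 56.6740*1000 * 1956.4740 / (15338.5490e6 * 0.01990) * 1000
Stretch = 363.3 mm


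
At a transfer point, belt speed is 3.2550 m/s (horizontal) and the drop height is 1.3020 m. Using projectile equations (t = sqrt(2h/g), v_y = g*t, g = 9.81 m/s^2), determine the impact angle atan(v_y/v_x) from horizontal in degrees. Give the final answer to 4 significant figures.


t = sqrt(2*1.3020/9.81) = 0.515212 s
v_y = 9.81 * 0.515212 = 5.05423 m/s
angle = atan(5.05423 / 3.2550) = 57.22 deg


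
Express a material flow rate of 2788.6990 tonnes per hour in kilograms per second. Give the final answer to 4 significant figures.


m_dot = 2788.6990 * 1000 / 3600
m_dot = 774.6 kg/s


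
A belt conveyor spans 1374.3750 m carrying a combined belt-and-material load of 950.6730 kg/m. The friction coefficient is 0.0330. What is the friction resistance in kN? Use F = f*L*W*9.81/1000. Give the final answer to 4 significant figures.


F = 0.0330 * 1374.3750 * 950.6730 * 9.81 / 1000
F = 423.0 kN


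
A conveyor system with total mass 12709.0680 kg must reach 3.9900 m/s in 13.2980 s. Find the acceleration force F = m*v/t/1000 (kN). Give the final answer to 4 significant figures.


F = 12709.0680 * 3.9900 / 13.2980 / 1000
F = 3.813 kN


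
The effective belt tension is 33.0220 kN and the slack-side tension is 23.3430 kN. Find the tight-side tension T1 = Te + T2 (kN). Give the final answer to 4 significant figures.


T1 = Te + T2 = 33.0220 + 23.3430
T1 = 56.36 kN


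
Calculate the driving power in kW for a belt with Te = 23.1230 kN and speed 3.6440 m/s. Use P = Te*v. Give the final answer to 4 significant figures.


P = Te * v = 23.1230 * 3.6440
P = 84.26 kW


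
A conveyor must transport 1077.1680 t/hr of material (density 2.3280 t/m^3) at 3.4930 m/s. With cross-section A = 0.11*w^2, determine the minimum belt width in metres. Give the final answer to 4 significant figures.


A_req = 1077.1680 / (3.4930 * 2.3280 * 3600) = 0.0367959 m^2
w = sqrt(0.0367959 / 0.11)
w = 0.5784 m


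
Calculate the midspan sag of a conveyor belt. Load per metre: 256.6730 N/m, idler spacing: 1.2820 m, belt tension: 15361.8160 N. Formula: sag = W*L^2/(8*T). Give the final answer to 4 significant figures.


sag = 256.6730 * 1.2820^2 / (8 * 15361.8160)
sag = 0.003433 m


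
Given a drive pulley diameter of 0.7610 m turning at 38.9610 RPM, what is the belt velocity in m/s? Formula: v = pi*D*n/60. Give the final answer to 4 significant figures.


v = pi * 0.7610 * 38.9610 / 60
v = 1.552 m/s


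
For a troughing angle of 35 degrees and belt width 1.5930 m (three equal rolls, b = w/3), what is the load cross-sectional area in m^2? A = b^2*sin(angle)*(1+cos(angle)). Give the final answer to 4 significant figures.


b = 1.5930/3 = 0.531 m
A = 0.531^2 * sin(35 deg) * (1 + cos(35 deg))
A = 0.2942 m^2


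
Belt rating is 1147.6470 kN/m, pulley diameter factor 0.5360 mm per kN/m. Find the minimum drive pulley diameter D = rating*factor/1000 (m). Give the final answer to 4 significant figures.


D = 1147.6470 * 0.5360 / 1000
D = 0.6151 m


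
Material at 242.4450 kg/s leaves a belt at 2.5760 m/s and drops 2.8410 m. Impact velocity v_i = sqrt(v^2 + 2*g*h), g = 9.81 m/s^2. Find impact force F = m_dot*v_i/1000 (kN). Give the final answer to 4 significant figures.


v_i = sqrt(2.5760^2 + 2*9.81*2.8410) = 7.89786 m/s
F = 242.4450 * 7.89786 / 1000
F = 1.915 kN


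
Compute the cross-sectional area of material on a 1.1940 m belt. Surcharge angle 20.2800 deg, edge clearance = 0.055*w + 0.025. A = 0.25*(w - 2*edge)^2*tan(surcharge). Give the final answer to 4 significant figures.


edge = 0.055*1.1940 + 0.025 = 0.09067 m
ew = 1.1940 - 2*0.09067 = 1.01266 m
A = 0.25 * 1.01266^2 * tan(20.2800 deg)
A = 0.09473 m^2


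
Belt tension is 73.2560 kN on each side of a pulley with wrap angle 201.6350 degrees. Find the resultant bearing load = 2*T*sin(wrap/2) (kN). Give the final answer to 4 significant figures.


F = 2 * 73.2560 * sin(201.6350/2 deg)
F = 143.9 kN


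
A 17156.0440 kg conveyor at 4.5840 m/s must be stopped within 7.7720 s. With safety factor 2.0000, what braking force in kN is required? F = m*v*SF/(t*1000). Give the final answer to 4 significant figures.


F = 17156.0440 * 4.5840 / 7.7720 * 2.0000 / 1000
F = 20.24 kN


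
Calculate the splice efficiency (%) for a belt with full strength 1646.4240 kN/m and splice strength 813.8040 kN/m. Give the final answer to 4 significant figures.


Eff = 813.8040 / 1646.4240 * 100
Eff = 49.43 %


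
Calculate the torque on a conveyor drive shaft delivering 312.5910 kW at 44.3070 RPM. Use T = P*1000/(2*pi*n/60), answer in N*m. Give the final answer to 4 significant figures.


omega = 2*pi*44.3070/60 = 4.63982 rad/s
T = 312.5910*1000 / 4.63982
T = 67370 N*m


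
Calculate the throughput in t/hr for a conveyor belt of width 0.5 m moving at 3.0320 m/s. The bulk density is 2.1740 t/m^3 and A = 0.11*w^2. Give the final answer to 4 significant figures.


A = 0.11 * 0.5^2 = 0.0275 m^2
C = 0.0275 * 3.0320 * 2.1740 * 3600
C = 652.6 t/hr


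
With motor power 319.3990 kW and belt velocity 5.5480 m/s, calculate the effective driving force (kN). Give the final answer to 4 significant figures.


Te = P / v = 319.3990 / 5.5480
Te = 57.57 kN
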